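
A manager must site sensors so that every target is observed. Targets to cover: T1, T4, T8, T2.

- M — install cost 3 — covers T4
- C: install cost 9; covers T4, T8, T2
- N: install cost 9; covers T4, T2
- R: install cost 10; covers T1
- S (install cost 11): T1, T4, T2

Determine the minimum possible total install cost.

The greedy cost-per-new-target heuristic would pick M, C, and R for 22, but a cheaper cover exists.
Choose C and R: together they cover T1, T4, T8, T2 — every target.
Total install cost: 9 + 10 = 19.
No cover costs less than 19.

19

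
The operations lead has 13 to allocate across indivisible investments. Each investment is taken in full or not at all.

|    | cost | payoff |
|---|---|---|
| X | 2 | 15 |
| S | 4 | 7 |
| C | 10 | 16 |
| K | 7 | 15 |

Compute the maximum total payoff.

X + K: cost 2 + 7 = 9 ≤ 13, payoff 15 + 15 = 30.
X + C: cost 2 + 10 = 12 ≤ 13, payoff 15 + 16 = 31.
X + S + K: cost 2 + 4 + 7 = 13 ≤ 13, payoff 15 + 7 + 15 = 37.
Best is X, S, and K with total payoff 37.

37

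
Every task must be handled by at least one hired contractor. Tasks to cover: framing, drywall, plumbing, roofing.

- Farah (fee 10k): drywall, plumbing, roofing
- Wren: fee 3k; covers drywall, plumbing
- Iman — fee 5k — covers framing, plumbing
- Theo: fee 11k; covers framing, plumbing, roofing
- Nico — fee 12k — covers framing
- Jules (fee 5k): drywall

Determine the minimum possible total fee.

14

The greedy cost-per-new-task heuristic would pick Wren, Iman, and Farah for 18, but a cheaper cover exists.
Choose Wren and Theo: together they cover framing, drywall, plumbing, roofing — every task.
Total fee: 3 + 11 = 14.
No cover costs less than 14.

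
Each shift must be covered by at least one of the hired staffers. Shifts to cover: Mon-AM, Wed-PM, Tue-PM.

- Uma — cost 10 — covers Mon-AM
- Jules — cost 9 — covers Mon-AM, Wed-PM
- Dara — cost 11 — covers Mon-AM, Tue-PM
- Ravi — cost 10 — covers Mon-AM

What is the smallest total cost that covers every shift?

This is a weighted set-cover instance.
Choose Jules and Dara: together they cover Mon-AM, Wed-PM, Tue-PM — every shift.
Total cost: 9 + 11 = 20.

20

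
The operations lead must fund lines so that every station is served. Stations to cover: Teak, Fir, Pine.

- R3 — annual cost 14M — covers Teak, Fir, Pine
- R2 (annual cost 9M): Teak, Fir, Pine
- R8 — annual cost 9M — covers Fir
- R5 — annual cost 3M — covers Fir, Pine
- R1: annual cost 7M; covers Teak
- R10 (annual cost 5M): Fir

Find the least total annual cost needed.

9

This is an integer covering problem.
The greedy cost-per-new-station heuristic would pick R5 and R1 for 10, but a cheaper cover exists.
R2 alone covers Teak, Fir, Pine — every station.
Total annual cost: 9.
No cover costs less than 9.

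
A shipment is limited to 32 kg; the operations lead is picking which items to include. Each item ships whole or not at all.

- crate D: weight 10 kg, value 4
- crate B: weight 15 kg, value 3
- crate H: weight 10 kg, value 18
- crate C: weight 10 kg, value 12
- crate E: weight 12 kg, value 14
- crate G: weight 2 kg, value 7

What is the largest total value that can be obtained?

44

crate D + crate H + crate C + crate G: weight 10 + 10 + 10 + 2 = 32 ≤ 32, value 4 + 18 + 12 + 7 = 41.
crate H + crate C + crate E: weight 10 + 10 + 12 = 32 ≤ 32, value 18 + 12 + 14 = 44.
crate H + crate E + crate G: weight 10 + 12 + 2 = 24 ≤ 32, value 18 + 14 + 7 = 39.
Best is crate H, crate C, and crate E with total value 44.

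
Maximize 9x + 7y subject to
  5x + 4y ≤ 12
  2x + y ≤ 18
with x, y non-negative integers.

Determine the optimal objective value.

Relaxing integrality, the LP optimum is 21.60 at (x,y) = (2.4, 0), which is not an integer point.
(x,y)=(0,3): 5·0+4·3=12≤12, 2·0+1·3=3≤18, objective 21.
(x,y)=(2,0): 5·2+4·0=10≤12, 2·2+1·0=4≤18, objective 18.
The best lattice point is (0,3), giving 21.

21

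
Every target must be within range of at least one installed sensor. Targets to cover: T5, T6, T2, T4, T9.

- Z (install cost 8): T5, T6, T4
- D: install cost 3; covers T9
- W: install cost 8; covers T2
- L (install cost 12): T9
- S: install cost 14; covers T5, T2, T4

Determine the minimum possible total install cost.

This is an integer covering problem.
Choose Z, D, and W: together they cover T5, T6, T2, T4, T9 — every target.
Total install cost: 8 + 3 + 8 = 19.
No cover costs less than 19.

19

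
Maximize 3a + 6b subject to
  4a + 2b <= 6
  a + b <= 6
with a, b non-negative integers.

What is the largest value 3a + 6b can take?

18

(a,b)=(0,3) is feasible, giving 18.
(a,b)=(0,2) is feasible, giving 12.
The best lattice point is (0,3), giving 18.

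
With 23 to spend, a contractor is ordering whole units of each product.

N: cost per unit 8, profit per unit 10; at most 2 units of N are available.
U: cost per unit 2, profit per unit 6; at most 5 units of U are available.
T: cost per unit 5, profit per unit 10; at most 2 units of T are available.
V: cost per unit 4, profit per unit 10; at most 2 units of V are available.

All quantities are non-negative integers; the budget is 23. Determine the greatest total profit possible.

U has the best ratio (6/2); taking only U gives at most 5×6 = 30 (stopped by the supply cap of 5).
Mixing does better — 5×U, 1×T, and 2×V: cost 23 ≤ 23, profit 5·6 + 1·10 + 2·10 = 60.

60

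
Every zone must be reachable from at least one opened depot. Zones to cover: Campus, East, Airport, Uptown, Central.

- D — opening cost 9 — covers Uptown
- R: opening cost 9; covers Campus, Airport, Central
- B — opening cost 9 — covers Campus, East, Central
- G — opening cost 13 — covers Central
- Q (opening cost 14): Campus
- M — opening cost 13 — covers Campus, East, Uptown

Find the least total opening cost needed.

22

Choose R and M: together they cover Campus, East, Airport, Uptown, Central — every zone.
Total opening cost: 9 + 13 = 22.
No cover costs less than 22.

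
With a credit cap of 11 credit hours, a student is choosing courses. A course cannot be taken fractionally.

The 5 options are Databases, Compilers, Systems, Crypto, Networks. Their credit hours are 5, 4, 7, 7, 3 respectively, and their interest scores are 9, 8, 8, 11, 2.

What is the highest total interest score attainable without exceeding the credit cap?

This is a 0-1 knapsack instance.
Compilers + Crypto: credit hours 4 + 7 = 11 ≤ 11, interest score 8 + 11 = 19.
Databases + Compilers: credit hours 5 + 4 = 9 ≤ 11, interest score 9 + 8 = 17.
Best is Compilers and Crypto with total interest score 19.

19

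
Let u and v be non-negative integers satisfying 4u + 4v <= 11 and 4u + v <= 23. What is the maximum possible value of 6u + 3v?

12

The continuous relaxation peaks at (2.75, 0) with value 16.50; rounding to a feasible lattice point costs some objective.
(u,v)=(2,0): 4·2+4·0=8≤11, 4·2+1·0=8≤23, objective 12.
(u,v)=(1,1): 4·1+4·1=8≤11, 4·1+1·1=5≤23, objective 9.
Maximum is 12 at (u,v)=(2,0).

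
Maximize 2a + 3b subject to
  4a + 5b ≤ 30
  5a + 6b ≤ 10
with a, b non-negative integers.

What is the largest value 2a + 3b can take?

4

(a,b)=(2,0) is feasible, giving 4.
(a,b)=(0,1) is feasible, giving 3.
No feasible integer point exceeds 4.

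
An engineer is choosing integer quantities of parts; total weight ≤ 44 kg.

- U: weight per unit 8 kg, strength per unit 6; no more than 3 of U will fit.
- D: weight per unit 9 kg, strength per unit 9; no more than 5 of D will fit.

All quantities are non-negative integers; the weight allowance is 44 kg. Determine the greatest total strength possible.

42

This is a bounded integer knapsack.
2×U and 3×D: weight 43 ≤ 44, strength 2·6 + 3·9 = 39.
1×U and 4×D: weight 44 ≤ 44, strength 1·6 + 4·9 = 42.
Best is 42.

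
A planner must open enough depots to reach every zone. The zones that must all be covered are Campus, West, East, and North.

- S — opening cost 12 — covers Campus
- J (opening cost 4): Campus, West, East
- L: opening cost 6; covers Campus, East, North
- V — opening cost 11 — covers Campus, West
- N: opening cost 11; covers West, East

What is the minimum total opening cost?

This is an integer covering problem.
Choose J and L: together they cover Campus, West, East, North — every zone.
Total opening cost: 4 + 6 = 10.

10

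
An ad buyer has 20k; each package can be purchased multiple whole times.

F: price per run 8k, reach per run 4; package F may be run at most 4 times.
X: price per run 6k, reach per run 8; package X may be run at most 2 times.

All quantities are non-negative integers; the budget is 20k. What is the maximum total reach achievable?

20

X has the best ratio (8/6); taking only X gives at most 2×8 = 16 (stopped by the supply cap of 2).
Mixing does better — 1×F and 2×X: price 20 ≤ 20, reach 1·4 + 2·8 = 20.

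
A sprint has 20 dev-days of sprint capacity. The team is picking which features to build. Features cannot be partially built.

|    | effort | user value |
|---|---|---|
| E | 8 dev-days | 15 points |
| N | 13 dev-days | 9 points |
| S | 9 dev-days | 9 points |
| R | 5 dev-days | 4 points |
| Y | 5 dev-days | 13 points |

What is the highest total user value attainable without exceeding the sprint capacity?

Allowing fractional choices, the relaxed optimum would be about 35.0, but features are indivisible.
E + Y: effort 8 + 5 = 13 ≤ 20, user value 15 + 13 = 28.
E + R + Y: effort 8 + 5 + 5 = 18 ≤ 20, user value 15 + 4 + 13 = 32.
S + R + Y: effort 9 + 5 + 5 = 19 ≤ 20, user value 9 + 4 + 13 = 26.
Best is E, R, and Y with total user value 32.

32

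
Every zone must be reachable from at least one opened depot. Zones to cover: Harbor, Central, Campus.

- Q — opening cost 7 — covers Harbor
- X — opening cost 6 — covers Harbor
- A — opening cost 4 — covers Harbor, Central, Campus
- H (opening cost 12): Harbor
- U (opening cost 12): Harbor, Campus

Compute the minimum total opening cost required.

A alone covers Harbor, Central, Campus — every zone.
Total opening cost: 4.
No cover costs less than 4.

4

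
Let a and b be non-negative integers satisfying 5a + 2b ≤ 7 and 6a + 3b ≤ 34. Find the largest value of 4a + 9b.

27

Relaxing integrality, the LP optimum is 31.50 at (a,b) = (0, 3.5), which is not an integer point.
(a,b)=(0,3): 5·0+2·3=6≤7, 6·0+3·3=9≤34, objective 27.
(a,b)=(0,2): 5·0+2·2=4≤7, 6·0+3·2=6≤34, objective 18.
No feasible integer point exceeds 27.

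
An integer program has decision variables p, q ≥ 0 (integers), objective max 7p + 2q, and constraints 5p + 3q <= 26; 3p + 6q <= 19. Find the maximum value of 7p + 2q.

35

(p,q)=(5,0) is feasible, giving 35.
(p,q)=(4,1) is feasible, giving 30.
(p,q)=(4,0) is feasible, giving 28.
Maximum is 35 at (p,q)=(5,0).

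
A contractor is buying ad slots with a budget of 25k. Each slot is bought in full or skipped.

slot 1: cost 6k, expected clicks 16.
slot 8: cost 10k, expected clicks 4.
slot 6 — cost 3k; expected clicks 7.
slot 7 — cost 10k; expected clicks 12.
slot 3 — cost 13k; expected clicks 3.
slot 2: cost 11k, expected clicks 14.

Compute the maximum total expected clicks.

This is an integer program with binary decision variables.
Allowing fractional choices, the relaxed optimum would be about 43.0, but ad slots are indivisible.
slot 6 + slot 7 + slot 2: cost 3 + 10 + 11 = 24 ≤ 25, expected clicks 7 + 12 + 14 = 33.
slot 1 + slot 6 + slot 2: cost 6 + 3 + 11 = 20 ≤ 25, expected clicks 16 + 7 + 14 = 37.
slot 1 + slot 6 + slot 7: cost 6 + 3 + 10 = 19 ≤ 25, expected clicks 16 + 7 + 12 = 35.
Best is slot 1, slot 6, and slot 2 with total expected clicks 37.

37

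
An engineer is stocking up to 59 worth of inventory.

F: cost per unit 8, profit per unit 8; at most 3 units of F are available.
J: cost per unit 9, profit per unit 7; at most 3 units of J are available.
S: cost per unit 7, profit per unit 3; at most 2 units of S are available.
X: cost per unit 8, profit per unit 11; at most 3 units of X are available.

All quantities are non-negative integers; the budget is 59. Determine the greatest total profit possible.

64

This is a bounded integer knapsack.
Take 3×F, 1×J, and 3×X: cost 57 ≤ 59, profit 3·8 + 1·7 + 3·11 = 64.
X has the best ratio (11/8) and is taken to its limit of 3; remaining capacity is filled optimally with the others.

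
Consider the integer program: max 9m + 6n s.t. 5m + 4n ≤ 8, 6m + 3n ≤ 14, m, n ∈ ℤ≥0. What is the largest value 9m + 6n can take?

The continuous relaxation peaks at (1.6, 0) with value 14.40; rounding to a feasible lattice point costs some objective.
(m,n)=(0,2): 5·0+4·2=8≤8, 6·0+3·2=6≤14, objective 12.
(m,n)=(1,0): 5·1+4·0=5≤8, 6·1+3·0=6≤14, objective 9.
Maximum is 12 at (m,n)=(0,2).

12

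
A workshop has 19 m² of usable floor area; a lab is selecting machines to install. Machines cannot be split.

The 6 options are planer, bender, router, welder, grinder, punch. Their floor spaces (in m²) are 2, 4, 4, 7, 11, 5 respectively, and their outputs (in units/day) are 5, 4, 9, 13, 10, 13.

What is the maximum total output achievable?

Allowing fractional choices, the relaxed optimum would be about 41.0, but machines are indivisible.
planer + router + welder + punch: floor space 2 + 4 + 7 + 5 = 18 ≤ 19, output 5 + 9 + 13 + 13 = 40.
planer + bender + welder + punch: floor space 2 + 4 + 7 + 5 = 18 ≤ 19, output 5 + 4 + 13 + 13 = 35.
router + welder + punch: floor space 4 + 7 + 5 = 16 ≤ 19, output 9 + 13 + 13 = 35.
Best is planer, router, welder, and punch with total output 40.

40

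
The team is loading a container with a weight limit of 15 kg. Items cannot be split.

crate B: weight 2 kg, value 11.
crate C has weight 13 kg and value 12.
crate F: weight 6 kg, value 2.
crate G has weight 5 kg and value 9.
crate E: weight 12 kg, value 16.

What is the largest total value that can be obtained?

27

Take crate B and crate E: weight 2 + 12 = 14 ≤ 15, value 11 + 16 = 27.
No other feasible combination does better.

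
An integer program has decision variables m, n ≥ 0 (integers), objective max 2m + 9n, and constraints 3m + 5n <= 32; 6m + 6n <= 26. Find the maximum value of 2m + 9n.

Relaxing integrality, the LP optimum is 39.00 at (m,n) = (0, 4.33), which is not an integer point.
(m,n)=(0,4): 3·0+5·4=20≤32, 6·0+6·4=24≤26, objective 36.
(m,n)=(1,3): 3·1+5·3=18≤32, 6·1+6·3=24≤26, objective 29.
(m,n)=(0,3): 3·0+5·3=15≤32, 6·0+6·3=18≤26, objective 27.
No feasible integer point exceeds 36.

36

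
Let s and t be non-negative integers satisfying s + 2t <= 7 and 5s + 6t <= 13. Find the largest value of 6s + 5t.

The continuous relaxation peaks at (2.6, 0) with value 15.60; rounding to a feasible lattice point costs some objective.
(s,t)=(2,0) is feasible, giving 12.
(s,t)=(1,1) is feasible, giving 11.
(s,t)=(1,0) is feasible, giving 6.
The best lattice point is (2,0), giving 12.

12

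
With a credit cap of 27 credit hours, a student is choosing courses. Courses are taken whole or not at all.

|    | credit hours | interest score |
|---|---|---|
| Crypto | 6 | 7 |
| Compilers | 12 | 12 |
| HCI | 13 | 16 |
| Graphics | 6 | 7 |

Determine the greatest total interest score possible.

30

Crypto + Compilers + Graphics: credit hours 6 + 12 + 6 = 24 ≤ 27, interest score 7 + 12 + 7 = 26.
Compilers + HCI: credit hours 12 + 13 = 25 ≤ 27, interest score 12 + 16 = 28.
Crypto + HCI + Graphics: credit hours 6 + 13 + 6 = 25 ≤ 27, interest score 7 + 16 + 7 = 30.
Best is Crypto, HCI, and Graphics with total interest score 30.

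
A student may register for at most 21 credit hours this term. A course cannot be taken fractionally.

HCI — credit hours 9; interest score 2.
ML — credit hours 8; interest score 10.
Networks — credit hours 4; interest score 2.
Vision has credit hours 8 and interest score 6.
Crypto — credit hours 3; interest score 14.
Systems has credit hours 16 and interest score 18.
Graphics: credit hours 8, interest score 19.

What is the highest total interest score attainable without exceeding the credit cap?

43

Treat it as a binary knapsack problem.
Take ML, Crypto, and Graphics: credit hours 8 + 3 + 8 = 19 ≤ 21, interest score 10 + 14 + 19 = 43.
No other feasible combination does better.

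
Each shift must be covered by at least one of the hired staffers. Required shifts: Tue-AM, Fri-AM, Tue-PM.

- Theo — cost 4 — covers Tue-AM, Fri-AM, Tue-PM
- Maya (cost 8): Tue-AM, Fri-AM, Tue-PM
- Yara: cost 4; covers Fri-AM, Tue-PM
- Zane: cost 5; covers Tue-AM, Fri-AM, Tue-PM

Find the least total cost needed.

4

Theo alone covers Tue-AM, Fri-AM, Tue-PM — every shift.
Total cost: 4.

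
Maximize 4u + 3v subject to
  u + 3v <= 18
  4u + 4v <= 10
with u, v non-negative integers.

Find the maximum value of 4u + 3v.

(u,v)=(2,0): 1·2+3·0=2≤18, 4·2+4·0=8≤10, objective 8.
(u,v)=(1,1): 1·1+3·1=4≤18, 4·1+4·1=8≤10, objective 7.
The best lattice point is (2,0), giving 8.

8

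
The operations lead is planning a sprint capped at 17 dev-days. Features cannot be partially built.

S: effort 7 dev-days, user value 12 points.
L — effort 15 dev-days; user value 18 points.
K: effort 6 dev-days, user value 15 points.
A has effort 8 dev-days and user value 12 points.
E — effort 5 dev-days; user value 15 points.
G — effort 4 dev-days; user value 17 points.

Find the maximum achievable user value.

47

Take K, E, and G: effort 6 + 5 + 4 = 15 ≤ 17, user value 15 + 15 + 17 = 47.
No other feasible combination does better.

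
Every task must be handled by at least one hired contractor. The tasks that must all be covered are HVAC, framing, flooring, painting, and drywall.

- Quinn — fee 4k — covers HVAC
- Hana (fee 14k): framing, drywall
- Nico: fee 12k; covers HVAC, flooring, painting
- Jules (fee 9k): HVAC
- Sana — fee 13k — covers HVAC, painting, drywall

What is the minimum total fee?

The greedy cost-per-new-task heuristic would pick Quinn, Nico, and Hana for 30, but a cheaper cover exists.
Choose Hana and Nico: together they cover HVAC, framing, flooring, painting, drywall — every task.
Total fee: 14 + 12 = 26.
No cover costs less than 26.

26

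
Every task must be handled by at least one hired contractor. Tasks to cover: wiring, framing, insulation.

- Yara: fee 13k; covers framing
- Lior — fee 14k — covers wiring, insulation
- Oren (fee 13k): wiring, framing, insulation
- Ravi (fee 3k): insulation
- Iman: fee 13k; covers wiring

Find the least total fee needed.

13

The greedy cost-per-new-task heuristic would pick Ravi and Oren for 16, but a cheaper cover exists.
Oren alone covers wiring, framing, insulation — every task.
Total fee: 13.
No cover costs less than 13.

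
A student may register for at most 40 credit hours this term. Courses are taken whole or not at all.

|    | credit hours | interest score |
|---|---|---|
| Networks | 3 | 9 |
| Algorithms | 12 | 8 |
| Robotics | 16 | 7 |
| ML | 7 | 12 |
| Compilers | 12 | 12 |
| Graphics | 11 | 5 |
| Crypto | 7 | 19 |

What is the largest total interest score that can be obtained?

Networks + ML + Compilers + Graphics + Crypto: credit hours 3 + 7 + 12 + 11 + 7 = 40 ≤ 40, interest score 9 + 12 + 12 + 5 + 19 = 57.
Networks + Algorithms + ML + Graphics + Crypto: credit hours 3 + 12 + 7 + 11 + 7 = 40 ≤ 40, interest score 9 + 8 + 12 + 5 + 19 = 53.
Best is Networks, ML, Compilers, Graphics, and Crypto with total interest score 57.

57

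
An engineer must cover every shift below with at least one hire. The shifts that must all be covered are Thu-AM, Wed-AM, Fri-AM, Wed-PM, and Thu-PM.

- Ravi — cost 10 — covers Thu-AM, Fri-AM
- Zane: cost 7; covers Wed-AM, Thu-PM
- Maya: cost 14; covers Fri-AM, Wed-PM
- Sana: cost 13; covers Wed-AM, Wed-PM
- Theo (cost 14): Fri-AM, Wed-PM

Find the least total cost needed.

Choose Ravi, Zane, and Sana: together they cover Thu-AM, Wed-AM, Fri-AM, Wed-PM, Thu-PM — every shift.
Total cost: 10 + 7 + 13 = 30.
No cover costs less than 30.

30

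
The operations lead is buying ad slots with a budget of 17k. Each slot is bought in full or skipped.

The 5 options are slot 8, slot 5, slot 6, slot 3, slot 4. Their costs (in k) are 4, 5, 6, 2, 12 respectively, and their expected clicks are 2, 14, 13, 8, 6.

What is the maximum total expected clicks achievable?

slot 8 + slot 5 + slot 6 + slot 3: cost 4 + 5 + 6 + 2 = 17 ≤ 17, expected clicks 2 + 14 + 13 + 8 = 37.
slot 8 + slot 5 + slot 6: cost 4 + 5 + 6 = 15 ≤ 17, expected clicks 2 + 14 + 13 = 29.
slot 5 + slot 6 + slot 3: cost 5 + 6 + 2 = 13 ≤ 17, expected clicks 14 + 13 + 8 = 35.
Best is slot 8, slot 5, slot 6, and slot 3 with total expected clicks 37.

37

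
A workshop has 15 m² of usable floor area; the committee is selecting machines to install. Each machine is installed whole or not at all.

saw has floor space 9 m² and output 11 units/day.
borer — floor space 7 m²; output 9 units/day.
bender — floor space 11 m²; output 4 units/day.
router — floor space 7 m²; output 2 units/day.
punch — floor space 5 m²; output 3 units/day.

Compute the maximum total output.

14

Take saw and punch: floor space 9 + 5 = 14 ≤ 15, output 11 + 3 = 14.
No other feasible combination does better.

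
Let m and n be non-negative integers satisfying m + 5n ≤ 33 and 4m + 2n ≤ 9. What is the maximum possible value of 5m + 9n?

The continuous relaxation peaks at (0, 4.5) with value 40.50; rounding to a feasible lattice point costs some objective.
(m,n)=(0,4): 1·0+5·4=20≤33, 4·0+2·4=8≤9, objective 36.
(m,n)=(0,3): 1·0+5·3=15≤33, 4·0+2·3=6≤9, objective 27.
Maximum is 36 at (m,n)=(0,4).

36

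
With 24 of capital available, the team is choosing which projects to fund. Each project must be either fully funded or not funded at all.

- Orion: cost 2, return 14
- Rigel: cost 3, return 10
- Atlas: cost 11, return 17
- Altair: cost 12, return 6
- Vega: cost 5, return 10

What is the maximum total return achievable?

Orion + Rigel + Atlas: cost 2 + 3 + 11 = 16 ≤ 24, return 14 + 10 + 17 = 41.
Orion + Rigel + Atlas + Vega: cost 2 + 3 + 11 + 5 = 21 ≤ 24, return 14 + 10 + 17 + 10 = 51.
Orion + Atlas + Vega: cost 2 + 11 + 5 = 18 ≤ 24, return 14 + 17 + 10 = 41.
Best is Orion, Rigel, Atlas, and Vega with total return 51.

51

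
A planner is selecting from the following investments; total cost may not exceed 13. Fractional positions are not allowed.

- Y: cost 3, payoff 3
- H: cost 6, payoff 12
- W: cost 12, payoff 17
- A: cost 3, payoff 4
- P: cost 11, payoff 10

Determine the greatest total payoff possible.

Allowing fractional choices, the relaxed optimum would be about 21.9, but investments are indivisible.
Y + H + A: cost 3 + 6 + 3 = 12 ≤ 13, payoff 3 + 12 + 4 = 19.
W: cost 12 ≤ 13, payoff 17.
Best is Y, H, and A with total payoff 19.

19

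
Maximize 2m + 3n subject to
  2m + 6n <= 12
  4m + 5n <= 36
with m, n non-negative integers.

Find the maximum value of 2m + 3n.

12

(m,n)=(6,0) is feasible, giving 12.
(m,n)=(5,0) is feasible, giving 10.
The best lattice point is (6,0), giving 12.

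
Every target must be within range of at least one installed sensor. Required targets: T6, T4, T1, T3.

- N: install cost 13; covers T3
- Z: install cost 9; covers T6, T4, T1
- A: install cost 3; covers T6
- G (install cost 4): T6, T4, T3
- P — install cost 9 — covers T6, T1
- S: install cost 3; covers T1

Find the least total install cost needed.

This is a weighted set-cover instance.
Choose G and S: together they cover T6, T4, T1, T3 — every target.
Total install cost: 4 + 3 = 7.
No cover costs less than 7.

7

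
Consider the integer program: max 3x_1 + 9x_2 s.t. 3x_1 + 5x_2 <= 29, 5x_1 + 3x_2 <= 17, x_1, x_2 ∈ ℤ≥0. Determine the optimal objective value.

The continuous relaxation peaks at (0, 5.67) with value 51.00; rounding to a feasible lattice point costs some objective.
(x_1,x_2)=(0,5) is feasible, giving 45.
(x_1,x_2)=(1,4) is feasible, giving 39.
(x_1,x_2)=(0,4) is feasible, giving 36.
The best lattice point is (0,5), giving 45.

45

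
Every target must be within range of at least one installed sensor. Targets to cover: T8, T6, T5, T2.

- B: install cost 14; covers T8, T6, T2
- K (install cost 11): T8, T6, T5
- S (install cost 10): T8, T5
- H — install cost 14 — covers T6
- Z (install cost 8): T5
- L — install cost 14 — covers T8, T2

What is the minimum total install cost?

22

Choose B and Z: together they cover T8, T6, T5, T2 — every target.
Total install cost: 14 + 8 = 22.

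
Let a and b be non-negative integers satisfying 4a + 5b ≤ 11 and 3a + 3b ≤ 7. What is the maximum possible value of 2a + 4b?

8

(a,b)=(0,2) is feasible, giving 8.
(a,b)=(1,1) is feasible, giving 6.
(a,b)=(0,1) is feasible, giving 4.
No feasible integer point exceeds 8.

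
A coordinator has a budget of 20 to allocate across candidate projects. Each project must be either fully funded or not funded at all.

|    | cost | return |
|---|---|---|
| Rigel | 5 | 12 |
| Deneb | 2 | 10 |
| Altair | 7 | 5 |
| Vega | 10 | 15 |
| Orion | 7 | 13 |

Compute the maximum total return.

Rigel + Deneb + Orion: cost 5 + 2 + 7 = 14 ≤ 20, return 12 + 10 + 13 = 35.
Rigel + Deneb + Vega: cost 5 + 2 + 10 = 17 ≤ 20, return 12 + 10 + 15 = 37.
Deneb + Vega + Orion: cost 2 + 10 + 7 = 19 ≤ 20, return 10 + 15 + 13 = 38.
Best is Deneb, Vega, and Orion with total return 38.

38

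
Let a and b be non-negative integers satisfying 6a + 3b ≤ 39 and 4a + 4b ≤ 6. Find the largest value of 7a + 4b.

Relaxing integrality, the LP optimum is 10.50 at (a,b) = (1.5, 0), which is not an integer point.
(a,b)=(1,0): 6·1+3·0=6≤39, 4·1+4·0=4≤6, objective 7.
(a,b)=(0,1): 6·0+3·1=3≤39, 4·0+4·1=4≤6, objective 4.
(a,b)=(0,0): 6·0+3·0=0≤39, 4·0+4·0=0≤6, objective 0.
Maximum is 7 at (a,b)=(1,0).

7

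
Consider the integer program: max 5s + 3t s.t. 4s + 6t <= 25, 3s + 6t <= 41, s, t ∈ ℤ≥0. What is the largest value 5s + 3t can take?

(s,t)=(6,0): 4·6+6·0=24≤25, 3·6+6·0=18≤41, objective 30.
(s,t)=(5,0): 4·5+6·0=20≤25, 3·5+6·0=15≤41, objective 25.
The best lattice point is (6,0), giving 30.

30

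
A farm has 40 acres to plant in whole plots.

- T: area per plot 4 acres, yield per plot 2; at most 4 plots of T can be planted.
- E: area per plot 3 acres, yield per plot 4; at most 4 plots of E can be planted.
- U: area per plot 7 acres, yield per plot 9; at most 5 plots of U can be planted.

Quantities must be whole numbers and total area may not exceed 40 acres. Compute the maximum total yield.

52

Take 4×E and 4×U: area 40 ≤ 40, yield 4·4 + 4·9 = 52.
E has the best ratio (4/3) and is taken to its limit of 4; remaining capacity is filled optimally with the others.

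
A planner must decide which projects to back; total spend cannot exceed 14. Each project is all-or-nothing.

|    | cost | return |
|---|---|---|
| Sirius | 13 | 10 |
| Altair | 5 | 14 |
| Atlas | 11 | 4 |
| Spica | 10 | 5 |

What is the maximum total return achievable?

14

Sirius: cost 13 ≤ 14, return 10.
Altair: cost 5 ≤ 14, return 14.
Best is Altair with total return 14.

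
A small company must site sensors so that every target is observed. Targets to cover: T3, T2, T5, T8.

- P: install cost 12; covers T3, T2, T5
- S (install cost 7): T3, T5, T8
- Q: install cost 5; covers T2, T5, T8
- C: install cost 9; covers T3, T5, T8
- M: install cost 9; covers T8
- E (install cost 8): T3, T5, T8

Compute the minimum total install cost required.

12

Choose S and Q: together they cover T3, T2, T5, T8 — every target.
Total install cost: 7 + 5 = 12.
No cover costs less than 12.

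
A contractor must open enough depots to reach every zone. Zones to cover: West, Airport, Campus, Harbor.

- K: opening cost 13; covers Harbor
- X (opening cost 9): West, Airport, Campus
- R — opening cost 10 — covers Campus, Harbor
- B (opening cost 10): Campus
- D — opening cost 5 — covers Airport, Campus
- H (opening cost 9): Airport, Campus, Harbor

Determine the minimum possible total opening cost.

This is a weighted set-cover instance.
The greedy cost-per-new-zone heuristic would pick D, X, and H for 23, but a cheaper cover exists.
Choose X and H: together they cover West, Airport, Campus, Harbor — every zone.
Total opening cost: 9 + 9 = 18.
No cover costs less than 18.

18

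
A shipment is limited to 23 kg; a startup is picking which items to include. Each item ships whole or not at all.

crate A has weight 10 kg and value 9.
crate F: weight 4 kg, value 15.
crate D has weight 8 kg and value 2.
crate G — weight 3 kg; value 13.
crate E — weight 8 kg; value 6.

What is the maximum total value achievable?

crate F + crate G + crate E: weight 4 + 3 + 8 = 15 ≤ 23, value 15 + 13 + 6 = 34.
crate A + crate F + crate G: weight 10 + 4 + 3 = 17 ≤ 23, value 9 + 15 + 13 = 37.
crate F + crate D + crate G + crate E: weight 4 + 8 + 3 + 8 = 23 ≤ 23, value 15 + 2 + 13 + 6 = 36.
Best is crate A, crate F, and crate G with total value 37.

37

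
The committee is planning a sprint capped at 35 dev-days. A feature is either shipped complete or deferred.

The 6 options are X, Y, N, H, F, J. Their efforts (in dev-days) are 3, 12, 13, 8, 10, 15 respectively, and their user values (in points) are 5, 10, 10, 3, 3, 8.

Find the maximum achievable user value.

Treat it as a binary knapsack problem.
Allowing fractional choices, the relaxed optimum would be about 28.7, but features are indivisible.
X + Y + N: effort 3 + 12 + 13 = 28 ≤ 35, user value 5 + 10 + 10 = 25.
X + Y + J: effort 3 + 12 + 15 = 30 ≤ 35, user value 5 + 10 + 8 = 23.
Best is X, Y, and N with total user value 25.

25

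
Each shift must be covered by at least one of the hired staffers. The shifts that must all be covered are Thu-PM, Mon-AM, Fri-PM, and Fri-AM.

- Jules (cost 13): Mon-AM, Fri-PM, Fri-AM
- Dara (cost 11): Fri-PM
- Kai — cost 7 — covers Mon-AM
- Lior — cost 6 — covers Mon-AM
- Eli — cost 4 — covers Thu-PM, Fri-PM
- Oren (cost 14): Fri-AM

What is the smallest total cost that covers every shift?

This is a weighted set-cover instance.
Choose Jules and Eli: together they cover Thu-PM, Mon-AM, Fri-PM, Fri-AM — every shift.
Total cost: 13 + 4 = 17.

17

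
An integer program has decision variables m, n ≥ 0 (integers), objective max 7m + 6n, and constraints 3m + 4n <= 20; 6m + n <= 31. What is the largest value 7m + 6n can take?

41

The continuous relaxation peaks at (4.95, 1.29) with value 42.38; rounding to a feasible lattice point costs some objective.
(m,n)=(5,1): 3·5+4·1=19≤20, 6·5+1·1=31≤31, objective 41.
(m,n)=(4,2): 3·4+4·2=20≤20, 6·4+1·2=26≤31, objective 40.
(m,n)=(5,0): 3·5+4·0=15≤20, 6·5+1·0=30≤31, objective 35.
Maximum is 41 at (m,n)=(5,1).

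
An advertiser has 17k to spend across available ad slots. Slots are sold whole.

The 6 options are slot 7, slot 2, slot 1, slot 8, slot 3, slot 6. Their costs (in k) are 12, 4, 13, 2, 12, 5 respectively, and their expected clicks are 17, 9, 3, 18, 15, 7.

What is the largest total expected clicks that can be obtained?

35

This is an integer program with binary decision variables.
slot 8 + slot 3: cost 2 + 12 = 14 ≤ 17, expected clicks 18 + 15 = 33.
slot 2 + slot 8 + slot 6: cost 4 + 2 + 5 = 11 ≤ 17, expected clicks 9 + 18 + 7 = 34.
slot 7 + slot 8: cost 12 + 2 = 14 ≤ 17, expected clicks 17 + 18 = 35.
Best is slot 7 and slot 8 with total expected clicks 35.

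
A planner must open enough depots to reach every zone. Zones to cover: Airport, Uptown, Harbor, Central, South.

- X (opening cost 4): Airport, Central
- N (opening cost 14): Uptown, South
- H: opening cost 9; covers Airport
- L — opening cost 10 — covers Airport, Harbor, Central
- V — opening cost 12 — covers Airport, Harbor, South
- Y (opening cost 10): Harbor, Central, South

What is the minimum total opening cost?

Choose N and L: together they cover Airport, Uptown, Harbor, Central, South — every zone.
Total opening cost: 14 + 10 = 24.

24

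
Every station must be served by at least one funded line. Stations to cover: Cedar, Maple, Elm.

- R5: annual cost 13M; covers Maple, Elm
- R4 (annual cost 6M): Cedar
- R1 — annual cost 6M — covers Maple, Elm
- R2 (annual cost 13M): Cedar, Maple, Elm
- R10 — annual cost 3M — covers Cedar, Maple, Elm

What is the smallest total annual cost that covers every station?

R10 alone covers Cedar, Maple, Elm — every station.
Total annual cost: 3.
No cover costs less than 3.

3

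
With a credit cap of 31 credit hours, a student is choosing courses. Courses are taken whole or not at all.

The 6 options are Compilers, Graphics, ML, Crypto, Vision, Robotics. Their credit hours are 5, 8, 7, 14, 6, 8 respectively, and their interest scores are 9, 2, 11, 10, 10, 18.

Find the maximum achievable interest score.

Take Compilers, ML, Vision, and Robotics: credit hours 5 + 7 + 6 + 8 = 26 ≤ 31, interest score 9 + 11 + 10 + 18 = 48.
No other feasible combination does better.

48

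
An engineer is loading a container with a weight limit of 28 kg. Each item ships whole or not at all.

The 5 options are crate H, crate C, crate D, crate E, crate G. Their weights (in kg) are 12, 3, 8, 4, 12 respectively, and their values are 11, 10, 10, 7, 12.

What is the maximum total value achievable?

crate H + crate C + crate G: weight 12 + 3 + 12 = 27 ≤ 28, value 11 + 10 + 12 = 33.
crate H + crate C + crate D + crate E: weight 12 + 3 + 8 + 4 = 27 ≤ 28, value 11 + 10 + 10 + 7 = 38.
crate C + crate D + crate E + crate G: weight 3 + 8 + 4 + 12 = 27 ≤ 28, value 10 + 10 + 7 + 12 = 39.
Best is crate C, crate D, crate E, and crate G with total value 39.

39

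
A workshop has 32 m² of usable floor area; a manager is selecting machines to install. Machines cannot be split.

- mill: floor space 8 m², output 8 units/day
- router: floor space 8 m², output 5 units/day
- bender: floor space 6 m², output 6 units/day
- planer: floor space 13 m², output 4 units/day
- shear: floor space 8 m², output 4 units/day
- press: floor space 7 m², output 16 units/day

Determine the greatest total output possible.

35

mill + router + shear + press: floor space 8 + 8 + 8 + 7 = 31 ≤ 32, output 8 + 5 + 4 + 16 = 33.
mill + bender + shear + press: floor space 8 + 6 + 8 + 7 = 29 ≤ 32, output 8 + 6 + 4 + 16 = 34.
mill + router + bender + press: floor space 8 + 8 + 6 + 7 = 29 ≤ 32, output 8 + 5 + 6 + 16 = 35.
Best is mill, router, bender, and press with total output 35.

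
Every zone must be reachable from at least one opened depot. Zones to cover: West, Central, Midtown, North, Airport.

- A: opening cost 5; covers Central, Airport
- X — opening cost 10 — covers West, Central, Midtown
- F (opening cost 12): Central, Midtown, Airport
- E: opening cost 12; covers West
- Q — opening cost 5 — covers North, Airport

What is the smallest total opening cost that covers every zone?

15

The greedy cost-per-new-zone heuristic would pick A, X, and Q for 20, but a cheaper cover exists.
Choose X and Q: together they cover West, Central, Midtown, North, Airport — every zone.
Total opening cost: 10 + 5 = 15.
No cover costs less than 15.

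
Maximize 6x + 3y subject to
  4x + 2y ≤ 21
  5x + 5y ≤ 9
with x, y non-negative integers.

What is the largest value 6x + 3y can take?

(x,y)=(1,0): 4·1+2·0=4≤21, 5·1+5·0=5≤9, objective 6.
(x,y)=(0,1): 4·0+2·1=2≤21, 5·0+5·1=5≤9, objective 3.
(x,y)=(0,0): 4·0+2·0=0≤21, 5·0+5·0=0≤9, objective 0.
Maximum is 6 at (x,y)=(1,0).

6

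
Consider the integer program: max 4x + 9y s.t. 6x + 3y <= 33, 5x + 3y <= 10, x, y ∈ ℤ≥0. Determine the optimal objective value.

Relaxing integrality, the LP optimum is 30.00 at (x,y) = (0, 3.33), which is not an integer point.
(x,y)=(0,3): 6·0+3·3=9≤33, 5·0+3·3=9≤10, objective 27.
(x,y)=(0,2): 6·0+3·2=6≤33, 5·0+3·2=6≤10, objective 18.
No feasible integer point exceeds 27.

27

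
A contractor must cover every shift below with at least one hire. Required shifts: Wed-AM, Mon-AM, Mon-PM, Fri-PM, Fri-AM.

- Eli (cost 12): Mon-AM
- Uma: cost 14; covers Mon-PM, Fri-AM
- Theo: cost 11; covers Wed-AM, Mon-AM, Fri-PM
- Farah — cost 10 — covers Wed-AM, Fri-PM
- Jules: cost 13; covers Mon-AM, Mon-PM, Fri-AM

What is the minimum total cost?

The greedy cost-per-new-shift heuristic would pick Theo and Jules for 24, but a cheaper cover exists.
Choose Farah and Jules: together they cover Wed-AM, Mon-AM, Mon-PM, Fri-PM, Fri-AM — every shift.
Total cost: 10 + 13 = 23.
No cover costs less than 23.

23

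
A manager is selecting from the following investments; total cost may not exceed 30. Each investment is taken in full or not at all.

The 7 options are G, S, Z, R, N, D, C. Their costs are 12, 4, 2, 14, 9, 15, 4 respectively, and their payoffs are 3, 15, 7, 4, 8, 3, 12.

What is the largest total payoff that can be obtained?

42

Allowing fractional choices, the relaxed optimum would be about 45.1, but investments are indivisible.
S + Z + R + C: cost 4 + 2 + 14 + 4 = 24 ≤ 30, payoff 15 + 7 + 4 + 12 = 38.
S + Z + N + C: cost 4 + 2 + 9 + 4 = 19 ≤ 30, payoff 15 + 7 + 8 + 12 = 42.
Best is S, Z, N, and C with total payoff 42.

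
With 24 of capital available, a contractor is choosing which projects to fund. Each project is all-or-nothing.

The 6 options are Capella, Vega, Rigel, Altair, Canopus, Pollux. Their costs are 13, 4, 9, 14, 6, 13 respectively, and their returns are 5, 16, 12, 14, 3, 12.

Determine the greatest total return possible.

33

Allowing fractional choices, the relaxed optimum would be about 39.0, but projects are indivisible.
Vega + Altair + Canopus: cost 4 + 14 + 6 = 24 ≤ 24, return 16 + 14 + 3 = 33.
Vega + Canopus + Pollux: cost 4 + 6 + 13 = 23 ≤ 24, return 16 + 3 + 12 = 31.
Vega + Rigel + Canopus: cost 4 + 9 + 6 = 19 ≤ 24, return 16 + 12 + 3 = 31.
Best is Vega, Altair, and Canopus with total return 33.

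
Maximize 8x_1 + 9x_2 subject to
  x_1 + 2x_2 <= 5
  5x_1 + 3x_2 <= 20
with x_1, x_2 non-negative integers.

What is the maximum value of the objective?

(x_1,x_2)=(3,1): 1·3+2·1=5≤5, 5·3+3·1=18≤20, objective 33.
(x_1,x_2)=(4,0): 1·4+2·0=4≤5, 5·4+3·0=20≤20, objective 32.
(x_1,x_2)=(2,1): 1·2+2·1=4≤5, 5·2+3·1=13≤20, objective 25.
No feasible integer point exceeds 33.

33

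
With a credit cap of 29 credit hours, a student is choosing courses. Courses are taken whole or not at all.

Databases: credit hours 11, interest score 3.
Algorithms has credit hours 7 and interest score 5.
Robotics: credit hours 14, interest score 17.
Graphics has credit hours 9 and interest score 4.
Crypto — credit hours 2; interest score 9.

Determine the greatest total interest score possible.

Take Algorithms, Robotics, and Crypto: credit hours 7 + 14 + 2 = 23 ≤ 29, interest score 5 + 17 + 9 = 31.
No other feasible combination does better.

31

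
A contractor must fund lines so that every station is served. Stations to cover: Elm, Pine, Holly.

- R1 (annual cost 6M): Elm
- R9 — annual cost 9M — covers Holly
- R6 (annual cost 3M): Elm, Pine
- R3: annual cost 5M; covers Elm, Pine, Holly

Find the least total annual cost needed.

5

R3 alone covers Elm, Pine, Holly — every station.
Total annual cost: 5.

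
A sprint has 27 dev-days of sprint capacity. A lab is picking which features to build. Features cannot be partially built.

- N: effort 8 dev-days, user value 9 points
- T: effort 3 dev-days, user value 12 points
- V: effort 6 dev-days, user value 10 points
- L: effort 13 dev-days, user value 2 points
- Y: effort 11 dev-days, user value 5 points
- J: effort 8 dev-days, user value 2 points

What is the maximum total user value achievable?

33

T + V + Y: effort 3 + 6 + 11 = 20 ≤ 27, user value 12 + 10 + 5 = 27.
N + T + V + J: effort 8 + 3 + 6 + 8 = 25 ≤ 27, user value 9 + 12 + 10 + 2 = 33.
N + T + V: effort 8 + 3 + 6 = 17 ≤ 27, user value 9 + 12 + 10 = 31.
Best is N, T, V, and J with total user value 33.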